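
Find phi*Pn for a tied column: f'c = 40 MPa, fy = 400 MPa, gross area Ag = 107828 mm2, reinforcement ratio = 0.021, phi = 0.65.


Ast = rho * Ag = 0.021 * 107828 = 2264.388 mm2
phi*Pn = 0.65 * 0.80 * (0.85 * 40 * (107828 - 2264.388) + 400 * 2264.388) / 1000
= 2337.36 kN

2337.36


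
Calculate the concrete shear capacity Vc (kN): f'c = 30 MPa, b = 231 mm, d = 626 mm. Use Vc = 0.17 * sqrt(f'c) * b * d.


Vc = 0.17 * sqrt(30) * 231 * 626 / 1000
= 134.65 kN

134.65


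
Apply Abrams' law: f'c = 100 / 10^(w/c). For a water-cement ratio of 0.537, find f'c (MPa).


f'c = 100 / 10^0.537
= 100 / 3.443
= 29.04 MPa

29.04


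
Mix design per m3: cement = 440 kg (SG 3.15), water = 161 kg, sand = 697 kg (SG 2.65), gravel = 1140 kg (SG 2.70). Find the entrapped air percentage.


Vol cement = 440 / (3.15 * 1000) = 0.139683 m3
Vol water = 161 / 1000 = 0.161 m3
Vol sand = 697 / (2.65 * 1000) = 0.263019 m3
Vol gravel = 1140 / (2.70 * 1000) = 0.422222 m3
Total solid + water volume = 0.985924 m3
Air = (1 - 0.985924) * 100 = 1.41%

1.41


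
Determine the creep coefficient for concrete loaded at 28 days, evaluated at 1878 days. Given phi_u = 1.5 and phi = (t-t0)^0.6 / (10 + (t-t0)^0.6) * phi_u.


dt = 1878 - 28 = 1850
phi = 1850^0.6 / (10 + 1850^0.6) * 1.5
= 1.352

1.352


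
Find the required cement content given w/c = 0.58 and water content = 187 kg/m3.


Cement = water / (w/c)
= 187 / 0.58
= 322.4 kg/m3

322.4


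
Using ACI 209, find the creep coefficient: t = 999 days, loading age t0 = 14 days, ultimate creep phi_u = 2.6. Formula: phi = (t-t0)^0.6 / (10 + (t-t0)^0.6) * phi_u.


dt = 999 - 14 = 985
phi = 985^0.6 / (10 + 985^0.6) * 2.6
= 2.242

2.242


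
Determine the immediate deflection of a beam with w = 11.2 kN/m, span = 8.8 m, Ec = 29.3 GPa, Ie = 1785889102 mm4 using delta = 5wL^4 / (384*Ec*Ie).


Convert: L = 8.8 m = 8800 mm, Ec = 29.3 GPa = 29300 MPa
delta = 5 * 11.2 * 8800^4 / (384 * 29300 * 1785889102)
= 16.71 mm

16.71


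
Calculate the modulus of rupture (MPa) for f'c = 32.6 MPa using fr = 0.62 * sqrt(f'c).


fr = 0.62 * sqrt(32.6)
= 3.54 MPa

3.54


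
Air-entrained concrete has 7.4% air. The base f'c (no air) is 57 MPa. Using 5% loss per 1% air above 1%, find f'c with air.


Strength loss = (7.4 - 1) * 5 = 32.0%
f'c = 57 * (1 - 32.0/100)
= 38.76 MPa

38.76


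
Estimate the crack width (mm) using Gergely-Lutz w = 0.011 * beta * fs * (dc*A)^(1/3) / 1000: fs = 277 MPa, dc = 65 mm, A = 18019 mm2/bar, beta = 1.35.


w = 0.011 * beta * fs * (dc * A)^(1/3) / 1000
= 0.011 * 1.35 * 277 * (65 * 18019)^(1/3) / 1000
= 0.434 mm

0.434


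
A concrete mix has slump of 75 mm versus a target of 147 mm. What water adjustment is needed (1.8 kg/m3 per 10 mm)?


Difference = 147 - 75 = 72 mm
Water adjustment = 72 * 1.8 / 10 = 13.0 kg/m3

13.0


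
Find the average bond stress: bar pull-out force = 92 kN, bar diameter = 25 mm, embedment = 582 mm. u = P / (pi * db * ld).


u = P / (pi * db * ld)
= 92 * 1000 / (pi * 25 * 582)
= 2.013 MPa

2.013


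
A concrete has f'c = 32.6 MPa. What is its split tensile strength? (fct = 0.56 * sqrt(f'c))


fct = 0.56 * sqrt(32.6)
= 0.56 * 5.71
= 3.197 MPa

3.197


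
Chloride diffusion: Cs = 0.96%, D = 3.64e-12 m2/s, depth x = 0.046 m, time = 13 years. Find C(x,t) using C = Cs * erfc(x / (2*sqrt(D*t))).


t_seconds = 13 * 365.25 * 24 * 3600 = 410248800.0 s
arg = 0.046 / (2 * sqrt(3.64e-12 * 410248800.0))
= 0.5952
erfc(0.5952) = 0.3999
C = 0.96 * 0.3999 = 0.3839%

0.3839


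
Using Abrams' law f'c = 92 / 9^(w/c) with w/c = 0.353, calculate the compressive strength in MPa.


f'c = 92 / 9^0.353
= 92 / 2.172
= 42.36 MPa

42.36


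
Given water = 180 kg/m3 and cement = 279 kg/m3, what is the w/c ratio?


w/c = water / cement
w/c = 180 / 279 = 0.645

0.645


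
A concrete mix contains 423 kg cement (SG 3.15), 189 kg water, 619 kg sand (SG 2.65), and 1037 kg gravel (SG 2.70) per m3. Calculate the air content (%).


Vol cement = 423 / (3.15 * 1000) = 0.134286 m3
Vol water = 189 / 1000 = 0.189 m3
Vol sand = 619 / (2.65 * 1000) = 0.233585 m3
Vol gravel = 1037 / (2.70 * 1000) = 0.384074 m3
Total solid + water volume = 0.940945 m3
Air = (1 - 0.940945) * 100 = 5.91%

5.91


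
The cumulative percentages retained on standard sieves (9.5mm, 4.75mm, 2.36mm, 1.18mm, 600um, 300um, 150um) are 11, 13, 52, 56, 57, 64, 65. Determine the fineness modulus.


FM = sum(cumulative % retained) / 100
= 318 / 100
= 3.18

3.18


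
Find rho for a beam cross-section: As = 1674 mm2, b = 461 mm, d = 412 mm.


rho = As / (b * d)
= 1674 / (461 * 412)
= 0.0088

0.0088


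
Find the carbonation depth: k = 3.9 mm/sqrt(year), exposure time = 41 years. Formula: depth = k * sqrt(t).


depth = k * sqrt(t)
= 3.9 * sqrt(41)
= 24.97 mm

24.97


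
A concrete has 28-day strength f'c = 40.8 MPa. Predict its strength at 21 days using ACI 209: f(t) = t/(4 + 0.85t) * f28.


f(21) = 21 / (4 + 0.85 * 21) * 40.8
= 21 / 21.85 * 40.8
= 39.21 MPa

39.21


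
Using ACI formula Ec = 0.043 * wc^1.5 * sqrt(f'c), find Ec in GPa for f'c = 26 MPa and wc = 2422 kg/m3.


Ec = 0.043 * 2422^1.5 * sqrt(26) / 1000
= 26.13 GPa

26.13


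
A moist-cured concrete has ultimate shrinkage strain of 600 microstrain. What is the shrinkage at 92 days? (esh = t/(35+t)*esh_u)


esh(92) = 92 / (35 + 92) * 600
= 92 / 127 * 600
= 434.6 microstrain

434.6


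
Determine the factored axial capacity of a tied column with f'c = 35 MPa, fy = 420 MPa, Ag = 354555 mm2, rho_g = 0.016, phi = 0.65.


Ast = rho * Ag = 0.016 * 354555 = 5672.88 mm2
phi*Pn = 0.65 * 0.80 * (0.85 * 35 * (354555 - 5672.88) + 420 * 5672.88) / 1000
= 6636.16 kN

6636.16


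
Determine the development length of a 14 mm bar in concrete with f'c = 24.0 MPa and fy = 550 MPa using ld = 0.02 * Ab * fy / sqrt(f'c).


Ab = pi * 14^2 / 4 = 153.938 mm2
ld = 0.02 * 153.938 * 550 / sqrt(24.0)
= 345.6 mm

345.6


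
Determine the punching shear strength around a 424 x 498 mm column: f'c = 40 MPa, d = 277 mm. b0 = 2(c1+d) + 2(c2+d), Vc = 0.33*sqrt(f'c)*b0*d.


b0 = 2*(424 + 277) + 2*(498 + 277) = 2952 mm
Vc = 0.33 * sqrt(40) * 2952 * 277 / 1000
= 1706.63 kN

1706.63


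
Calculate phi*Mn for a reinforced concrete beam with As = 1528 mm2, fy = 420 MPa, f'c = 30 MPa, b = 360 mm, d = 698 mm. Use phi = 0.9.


a = As * fy / (0.85 * f'c * b)
= 1528 * 420 / (0.85 * 30 * 360)
= 69.9085 mm
Mn = As * fy * (d - a/2) / 10^6
= 425.5162 kN-m
phi*Mn = 0.9 * 425.5162 = 382.96 kN-m

382.96


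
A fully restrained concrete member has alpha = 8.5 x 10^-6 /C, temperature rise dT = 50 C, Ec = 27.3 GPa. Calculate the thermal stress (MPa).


sigma = alpha * dT * Ec
= 8.5e-6 * 50 * 27.3 * 1000
= 11.602 MPa

11.602


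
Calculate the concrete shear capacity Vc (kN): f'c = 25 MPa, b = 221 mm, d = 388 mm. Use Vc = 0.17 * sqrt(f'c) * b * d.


Vc = 0.17 * sqrt(25) * 221 * 388 / 1000
= 72.89 kN

72.89


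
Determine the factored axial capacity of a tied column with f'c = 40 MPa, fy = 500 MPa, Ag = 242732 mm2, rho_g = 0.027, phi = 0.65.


Ast = rho * Ag = 0.027 * 242732 = 6553.764 mm2
phi*Pn = 0.65 * 0.80 * (0.85 * 40 * (242732 - 6553.764) + 500 * 6553.764) / 1000
= 5879.61 kN

5879.61


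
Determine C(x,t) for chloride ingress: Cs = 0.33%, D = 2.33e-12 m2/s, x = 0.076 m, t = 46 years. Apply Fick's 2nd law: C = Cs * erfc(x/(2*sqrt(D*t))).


t_seconds = 46 * 365.25 * 24 * 3600 = 1451649600.0 s
arg = 0.076 / (2 * sqrt(2.33e-12 * 1451649600.0))
= 0.6534
erfc(0.6534) = 0.3555
C = 0.33 * 0.3555 = 0.1173%

0.1173


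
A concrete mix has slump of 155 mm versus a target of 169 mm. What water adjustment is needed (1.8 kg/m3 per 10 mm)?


Difference = 169 - 155 = 14 mm
Water adjustment = 14 * 1.8 / 10 = 2.5 kg/m3

2.5


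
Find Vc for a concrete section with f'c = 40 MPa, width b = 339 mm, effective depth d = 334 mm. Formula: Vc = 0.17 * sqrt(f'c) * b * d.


Vc = 0.17 * sqrt(40) * 339 * 334 / 1000
= 121.74 kN

121.74


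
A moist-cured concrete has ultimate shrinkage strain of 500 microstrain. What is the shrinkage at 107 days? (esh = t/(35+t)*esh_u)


esh(107) = 107 / (35 + 107) * 500
= 107 / 142 * 500
= 376.8 microstrain

376.8


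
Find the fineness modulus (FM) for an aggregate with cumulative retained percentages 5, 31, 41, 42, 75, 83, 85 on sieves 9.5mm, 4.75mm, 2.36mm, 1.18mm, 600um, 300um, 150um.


FM = sum(cumulative % retained) / 100
= 362 / 100
= 3.62

3.62


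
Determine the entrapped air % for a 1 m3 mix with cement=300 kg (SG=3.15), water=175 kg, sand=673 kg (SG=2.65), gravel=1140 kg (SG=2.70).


Vol cement = 300 / (3.15 * 1000) = 0.095238 m3
Vol water = 175 / 1000 = 0.175 m3
Vol sand = 673 / (2.65 * 1000) = 0.253962 m3
Vol gravel = 1140 / (2.70 * 1000) = 0.422222 m3
Total solid + water volume = 0.946423 m3
Air = (1 - 0.946423) * 100 = 5.36%

5.36


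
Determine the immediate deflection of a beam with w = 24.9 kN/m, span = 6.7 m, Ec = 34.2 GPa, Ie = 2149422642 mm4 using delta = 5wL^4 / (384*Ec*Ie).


Convert: L = 6.7 m = 6700 mm, Ec = 34.2 GPa = 34200 MPa
delta = 5 * 24.9 * 6700^4 / (384 * 34200 * 2149422642)
= 8.89 mm

8.89


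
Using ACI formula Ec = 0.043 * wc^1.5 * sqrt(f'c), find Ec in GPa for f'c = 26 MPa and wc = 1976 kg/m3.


Ec = 0.043 * 1976^1.5 * sqrt(26) / 1000
= 19.26 GPa

19.26


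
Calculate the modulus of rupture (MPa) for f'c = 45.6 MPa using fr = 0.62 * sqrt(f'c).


fr = 0.62 * sqrt(45.6)
= 4.187 MPa

4.187


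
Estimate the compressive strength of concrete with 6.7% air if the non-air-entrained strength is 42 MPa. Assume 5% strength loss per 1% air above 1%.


Strength loss = (6.7 - 1) * 5 = 28.5%
f'c = 42 * (1 - 28.5/100)
= 30.03 MPa

30.03


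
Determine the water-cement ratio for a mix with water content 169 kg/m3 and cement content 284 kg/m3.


w/c = water / cement
w/c = 169 / 284 = 0.595

0.595


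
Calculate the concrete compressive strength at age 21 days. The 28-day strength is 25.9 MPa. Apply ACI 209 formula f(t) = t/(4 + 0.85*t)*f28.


f(21) = 21 / (4 + 0.85 * 21) * 25.9
= 21 / 21.85 * 25.9
= 24.89 MPa

24.89


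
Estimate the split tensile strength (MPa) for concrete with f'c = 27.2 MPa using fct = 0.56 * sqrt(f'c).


fct = 0.56 * sqrt(27.2)
= 0.56 * 5.215
= 2.921 MPa

2.921


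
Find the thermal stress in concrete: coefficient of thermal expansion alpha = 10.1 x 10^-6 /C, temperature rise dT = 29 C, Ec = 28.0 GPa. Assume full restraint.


sigma = alpha * dT * Ec
= 10.1e-6 * 29 * 28.0 * 1000
= 8.201 MPa

8.201


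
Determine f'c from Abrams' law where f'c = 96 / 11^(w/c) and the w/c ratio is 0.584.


f'c = 96 / 11^0.584
= 96 / 4.057
= 23.66 MPa

23.66


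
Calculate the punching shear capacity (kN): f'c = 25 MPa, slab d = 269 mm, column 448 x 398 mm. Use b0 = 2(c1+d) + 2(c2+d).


b0 = 2*(448 + 269) + 2*(398 + 269) = 2768 mm
Vc = 0.33 * sqrt(25) * 2768 * 269 / 1000
= 1228.58 kN

1228.58


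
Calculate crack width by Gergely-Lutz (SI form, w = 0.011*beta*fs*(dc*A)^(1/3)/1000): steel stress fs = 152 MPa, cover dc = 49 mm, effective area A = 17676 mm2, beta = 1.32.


w = 0.011 * beta * fs * (dc * A)^(1/3) / 1000
= 0.011 * 1.32 * 152 * (49 * 17676)^(1/3) / 1000
= 0.21 mm

0.21


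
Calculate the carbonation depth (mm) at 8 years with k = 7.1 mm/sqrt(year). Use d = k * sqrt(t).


depth = k * sqrt(t)
= 7.1 * sqrt(8)
= 20.08 mm

20.08


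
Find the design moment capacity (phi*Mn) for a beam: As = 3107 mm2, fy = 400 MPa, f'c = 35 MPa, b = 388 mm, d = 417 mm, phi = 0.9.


a = As * fy / (0.85 * f'c * b)
= 3107 * 400 / (0.85 * 35 * 388)
= 107.667 mm
Mn = As * fy * (d - a/2) / 10^6
= 451.3433 kN-m
phi*Mn = 0.9 * 451.3433 = 406.21 kN-m

406.21


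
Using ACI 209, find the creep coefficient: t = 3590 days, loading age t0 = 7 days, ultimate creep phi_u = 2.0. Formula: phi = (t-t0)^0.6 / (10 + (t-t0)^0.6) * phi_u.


dt = 3590 - 7 = 3583
phi = 3583^0.6 / (10 + 3583^0.6) * 2.0
= 1.863

1.863


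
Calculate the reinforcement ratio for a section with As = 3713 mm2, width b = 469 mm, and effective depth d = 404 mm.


rho = As / (b * d)
= 3713 / (469 * 404)
= 0.0196

0.0196


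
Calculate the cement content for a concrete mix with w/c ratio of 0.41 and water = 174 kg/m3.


Cement = water / (w/c)
= 174 / 0.41
= 424.4 kg/m3

424.4


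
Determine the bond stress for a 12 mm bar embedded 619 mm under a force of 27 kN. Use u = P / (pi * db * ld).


u = P / (pi * db * ld)
= 27 * 1000 / (pi * 12 * 619)
= 1.157 MPa

1.157


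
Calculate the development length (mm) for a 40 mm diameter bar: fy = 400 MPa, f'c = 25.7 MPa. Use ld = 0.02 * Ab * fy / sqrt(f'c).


Ab = pi * 40^2 / 4 = 1256.637 mm2
ld = 0.02 * 1256.637 * 400 / sqrt(25.7)
= 1983.0 mm

1983.0


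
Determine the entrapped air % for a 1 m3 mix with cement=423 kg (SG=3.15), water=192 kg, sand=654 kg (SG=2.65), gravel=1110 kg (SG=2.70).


Vol cement = 423 / (3.15 * 1000) = 0.134286 m3
Vol water = 192 / 1000 = 0.192 m3
Vol sand = 654 / (2.65 * 1000) = 0.246792 m3
Vol gravel = 1110 / (2.70 * 1000) = 0.411111 m3
Total solid + water volume = 0.984189 m3
Air = (1 - 0.984189) * 100 = 1.58%

1.58


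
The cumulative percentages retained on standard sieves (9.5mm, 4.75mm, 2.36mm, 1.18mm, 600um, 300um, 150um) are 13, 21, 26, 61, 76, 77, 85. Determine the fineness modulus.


FM = sum(cumulative % retained) / 100
= 359 / 100
= 3.59

3.59


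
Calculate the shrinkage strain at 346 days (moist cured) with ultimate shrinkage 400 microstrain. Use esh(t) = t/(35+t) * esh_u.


esh(346) = 346 / (35 + 346) * 400
= 346 / 381 * 400
= 363.3 microstrain

363.3


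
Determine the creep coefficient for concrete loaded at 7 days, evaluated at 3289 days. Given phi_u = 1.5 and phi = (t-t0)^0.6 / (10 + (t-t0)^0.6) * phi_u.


dt = 3289 - 7 = 3282
phi = 3282^0.6 / (10 + 3282^0.6) * 1.5
= 1.392

1.392


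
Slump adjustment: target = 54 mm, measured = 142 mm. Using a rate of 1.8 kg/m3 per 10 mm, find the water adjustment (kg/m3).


Difference = 54 - 142 = -88 mm
Water adjustment = -88 * 1.8 / 10 = -15.8 kg/m3

-15.8


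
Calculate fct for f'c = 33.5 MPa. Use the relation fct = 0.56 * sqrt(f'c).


fct = 0.56 * sqrt(33.5)
= 0.56 * 5.788
= 3.241 MPa

3.241


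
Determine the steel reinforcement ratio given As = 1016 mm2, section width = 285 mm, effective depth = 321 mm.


rho = As / (b * d)
= 1016 / (285 * 321)
= 0.0111

0.0111


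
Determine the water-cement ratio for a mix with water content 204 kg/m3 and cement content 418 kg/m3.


w/c = water / cement
w/c = 204 / 418 = 0.488

0.488


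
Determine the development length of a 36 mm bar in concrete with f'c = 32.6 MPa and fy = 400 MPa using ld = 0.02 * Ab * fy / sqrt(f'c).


Ab = pi * 36^2 / 4 = 1017.876 mm2
ld = 0.02 * 1017.876 * 400 / sqrt(32.6)
= 1426.2 mm

1426.2


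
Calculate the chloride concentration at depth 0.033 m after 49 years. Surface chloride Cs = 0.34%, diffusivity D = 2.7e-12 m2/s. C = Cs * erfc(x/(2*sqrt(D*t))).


t_seconds = 49 * 365.25 * 24 * 3600 = 1546322400.0 s
arg = 0.033 / (2 * sqrt(2.7e-12 * 1546322400.0))
= 0.2554
erfc(0.2554) = 0.718
C = 0.34 * 0.718 = 0.2441%

0.2441


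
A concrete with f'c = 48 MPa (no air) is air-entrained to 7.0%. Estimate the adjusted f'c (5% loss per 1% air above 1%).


Strength loss = (7.0 - 1) * 5 = 30.0%
f'c = 48 * (1 - 30.0/100)
= 33.6 MPa

33.6


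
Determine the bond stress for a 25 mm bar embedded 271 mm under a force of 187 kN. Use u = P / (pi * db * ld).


u = P / (pi * db * ld)
= 187 * 1000 / (pi * 25 * 271)
= 8.786 MPa

8.786


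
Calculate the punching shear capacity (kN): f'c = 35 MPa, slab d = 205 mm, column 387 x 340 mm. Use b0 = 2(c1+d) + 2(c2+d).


b0 = 2*(387 + 205) + 2*(340 + 205) = 2274 mm
Vc = 0.33 * sqrt(35) * 2274 * 205 / 1000
= 910.11 kN

910.11


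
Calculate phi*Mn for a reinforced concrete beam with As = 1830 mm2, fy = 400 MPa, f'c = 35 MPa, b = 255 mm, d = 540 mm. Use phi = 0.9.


a = As * fy / (0.85 * f'c * b)
= 1830 * 400 / (0.85 * 35 * 255)
= 96.4904 mm
Mn = As * fy * (d - a/2) / 10^6
= 359.9645 kN-m
phi*Mn = 0.9 * 359.9645 = 323.97 kN-m

323.97


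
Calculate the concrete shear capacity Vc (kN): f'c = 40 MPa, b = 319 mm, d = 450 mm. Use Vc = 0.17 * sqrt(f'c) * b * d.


Vc = 0.17 * sqrt(40) * 319 * 450 / 1000
= 154.34 kN

154.34


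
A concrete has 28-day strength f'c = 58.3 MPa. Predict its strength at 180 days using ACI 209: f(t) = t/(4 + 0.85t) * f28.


f(180) = 180 / (4 + 0.85 * 180) * 58.3
= 180 / 157.0 * 58.3
= 66.84 MPa

66.84


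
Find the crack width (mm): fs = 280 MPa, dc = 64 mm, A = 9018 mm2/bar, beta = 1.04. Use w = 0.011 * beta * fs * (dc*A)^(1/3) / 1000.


w = 0.011 * beta * fs * (dc * A)^(1/3) / 1000
= 0.011 * 1.04 * 280 * (64 * 9018)^(1/3) / 1000
= 0.267 mm

0.267


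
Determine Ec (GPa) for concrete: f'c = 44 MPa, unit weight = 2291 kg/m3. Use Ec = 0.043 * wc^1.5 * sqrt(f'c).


Ec = 0.043 * 2291^1.5 * sqrt(44) / 1000
= 31.28 GPa

31.28


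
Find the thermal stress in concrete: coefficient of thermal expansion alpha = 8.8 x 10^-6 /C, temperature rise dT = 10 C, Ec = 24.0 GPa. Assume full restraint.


sigma = alpha * dT * Ec
= 8.8e-6 * 10 * 24.0 * 1000
= 2.112 MPa

2.112


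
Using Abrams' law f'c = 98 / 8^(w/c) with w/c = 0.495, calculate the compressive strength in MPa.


f'c = 98 / 8^0.495
= 98 / 2.799
= 35.01 MPa

35.01


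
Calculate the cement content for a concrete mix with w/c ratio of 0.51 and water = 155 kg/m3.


Cement = water / (w/c)
= 155 / 0.51
= 303.9 kg/m3

303.9


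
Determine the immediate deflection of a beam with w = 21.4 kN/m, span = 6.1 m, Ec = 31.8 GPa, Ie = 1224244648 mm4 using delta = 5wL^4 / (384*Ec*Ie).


Convert: L = 6.1 m = 6100 mm, Ec = 31.8 GPa = 31800 MPa
delta = 5 * 21.4 * 6100^4 / (384 * 31800 * 1224244648)
= 9.91 mm

9.91


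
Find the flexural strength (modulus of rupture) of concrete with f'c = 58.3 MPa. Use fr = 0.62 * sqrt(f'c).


fr = 0.62 * sqrt(58.3)
= 4.734 MPa

4.734


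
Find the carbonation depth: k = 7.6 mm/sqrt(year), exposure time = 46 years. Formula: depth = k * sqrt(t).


depth = k * sqrt(t)
= 7.6 * sqrt(46)
= 51.55 mm

51.55


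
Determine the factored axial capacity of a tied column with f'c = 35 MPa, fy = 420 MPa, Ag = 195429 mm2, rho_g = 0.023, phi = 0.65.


Ast = rho * Ag = 0.023 * 195429 = 4494.867 mm2
phi*Pn = 0.65 * 0.80 * (0.85 * 35 * (195429 - 4494.867) + 420 * 4494.867) / 1000
= 3935.43 kN

3935.43


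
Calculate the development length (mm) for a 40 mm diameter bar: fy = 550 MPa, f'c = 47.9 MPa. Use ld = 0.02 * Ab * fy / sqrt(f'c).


Ab = pi * 40^2 / 4 = 1256.637 mm2
ld = 0.02 * 1256.637 * 550 / sqrt(47.9)
= 1997.3 mm

1997.3


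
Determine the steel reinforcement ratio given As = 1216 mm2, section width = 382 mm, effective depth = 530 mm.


rho = As / (b * d)
= 1216 / (382 * 530)
= 0.006

0.006


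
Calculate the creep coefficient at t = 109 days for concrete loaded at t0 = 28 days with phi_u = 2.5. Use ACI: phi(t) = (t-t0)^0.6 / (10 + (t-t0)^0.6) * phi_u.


dt = 109 - 28 = 81
phi = 81^0.6 / (10 + 81^0.6) * 2.5
= 1.457

1.457


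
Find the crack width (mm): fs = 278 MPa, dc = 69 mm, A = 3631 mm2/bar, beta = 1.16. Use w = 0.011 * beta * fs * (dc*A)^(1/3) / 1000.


w = 0.011 * beta * fs * (dc * A)^(1/3) / 1000
= 0.011 * 1.16 * 278 * (69 * 3631)^(1/3) / 1000
= 0.224 mm

0.224


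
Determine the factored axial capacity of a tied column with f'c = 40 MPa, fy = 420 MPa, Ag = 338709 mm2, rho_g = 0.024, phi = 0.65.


Ast = rho * Ag = 0.024 * 338709 = 8129.016 mm2
phi*Pn = 0.65 * 0.80 * (0.85 * 40 * (338709 - 8129.016) + 420 * 8129.016) / 1000
= 7620.03 kN

7620.03


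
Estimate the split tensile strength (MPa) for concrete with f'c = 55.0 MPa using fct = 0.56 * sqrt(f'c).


fct = 0.56 * sqrt(55.0)
= 0.56 * 7.416
= 4.153 MPa

4.153


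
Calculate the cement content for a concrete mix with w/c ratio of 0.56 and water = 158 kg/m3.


Cement = water / (w/c)
= 158 / 0.56
= 282.1 kg/m3

282.1


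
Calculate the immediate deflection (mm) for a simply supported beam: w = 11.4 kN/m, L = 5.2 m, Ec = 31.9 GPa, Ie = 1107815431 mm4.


Convert: L = 5.2 m = 5200 mm, Ec = 31.9 GPa = 31900 MPa
delta = 5 * 11.4 * 5200^4 / (384 * 31900 * 1107815431)
= 3.07 mm

3.07


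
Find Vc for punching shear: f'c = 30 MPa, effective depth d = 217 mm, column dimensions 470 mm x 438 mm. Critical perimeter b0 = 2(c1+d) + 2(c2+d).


b0 = 2*(470 + 217) + 2*(438 + 217) = 2684 mm
Vc = 0.33 * sqrt(30) * 2684 * 217 / 1000
= 1052.73 kN

1052.73


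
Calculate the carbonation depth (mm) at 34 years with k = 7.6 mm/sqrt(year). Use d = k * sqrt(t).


depth = k * sqrt(t)
= 7.6 * sqrt(34)
= 44.32 mm

44.32


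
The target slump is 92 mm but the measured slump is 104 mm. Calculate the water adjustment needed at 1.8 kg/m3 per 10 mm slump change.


Difference = 92 - 104 = -12 mm
Water adjustment = -12 * 1.8 / 10 = -2.2 kg/m3

-2.2


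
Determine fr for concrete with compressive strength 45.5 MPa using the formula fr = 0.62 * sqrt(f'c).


fr = 0.62 * sqrt(45.5)
= 4.182 MPa

4.182


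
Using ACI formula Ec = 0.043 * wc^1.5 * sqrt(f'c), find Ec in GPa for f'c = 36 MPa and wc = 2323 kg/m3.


Ec = 0.043 * 2323^1.5 * sqrt(36) / 1000
= 28.89 GPa

28.89


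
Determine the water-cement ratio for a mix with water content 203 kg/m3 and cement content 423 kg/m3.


w/c = water / cement
w/c = 203 / 423 = 0.48

0.48


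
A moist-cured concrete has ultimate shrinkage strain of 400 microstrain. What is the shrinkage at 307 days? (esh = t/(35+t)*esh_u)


esh(307) = 307 / (35 + 307) * 400
= 307 / 342 * 400
= 359.1 microstrain

359.1


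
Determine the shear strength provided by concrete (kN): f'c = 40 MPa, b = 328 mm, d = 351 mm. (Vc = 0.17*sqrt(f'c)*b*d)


Vc = 0.17 * sqrt(40) * 328 * 351 / 1000
= 123.78 kN

123.78


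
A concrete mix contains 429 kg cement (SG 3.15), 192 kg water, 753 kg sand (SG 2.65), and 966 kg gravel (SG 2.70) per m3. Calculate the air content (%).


Vol cement = 429 / (3.15 * 1000) = 0.13619 m3
Vol water = 192 / 1000 = 0.192 m3
Vol sand = 753 / (2.65 * 1000) = 0.284151 m3
Vol gravel = 966 / (2.70 * 1000) = 0.357778 m3
Total solid + water volume = 0.970119 m3
Air = (1 - 0.970119) * 100 = 2.99%

2.99


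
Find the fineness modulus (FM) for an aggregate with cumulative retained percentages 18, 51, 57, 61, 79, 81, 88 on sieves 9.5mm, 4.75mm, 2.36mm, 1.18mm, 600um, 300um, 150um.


FM = sum(cumulative % retained) / 100
= 435 / 100
= 4.35

4.35


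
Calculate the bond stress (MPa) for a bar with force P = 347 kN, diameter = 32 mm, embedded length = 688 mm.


u = P / (pi * db * ld)
= 347 * 1000 / (pi * 32 * 688)
= 5.017 MPa

5.017


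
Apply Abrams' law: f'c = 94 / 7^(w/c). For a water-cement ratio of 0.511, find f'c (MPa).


f'c = 94 / 7^0.511
= 94 / 2.703
= 34.78 MPa

34.78


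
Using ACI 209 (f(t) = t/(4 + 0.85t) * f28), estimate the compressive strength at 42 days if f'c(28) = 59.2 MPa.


f(42) = 42 / (4 + 0.85 * 42) * 59.2
= 42 / 39.7 * 59.2
= 62.63 MPa

62.63


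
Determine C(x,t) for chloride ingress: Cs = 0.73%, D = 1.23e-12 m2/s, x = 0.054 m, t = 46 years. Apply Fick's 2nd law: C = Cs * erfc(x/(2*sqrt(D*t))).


t_seconds = 46 * 365.25 * 24 * 3600 = 1451649600.0 s
arg = 0.054 / (2 * sqrt(1.23e-12 * 1451649600.0))
= 0.639
erfc(0.639) = 0.3662
C = 0.73 * 0.3662 = 0.2673%

0.2673


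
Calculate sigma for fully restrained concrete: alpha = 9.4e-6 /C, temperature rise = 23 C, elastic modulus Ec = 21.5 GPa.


sigma = alpha * dT * Ec
= 9.4e-6 * 23 * 21.5 * 1000
= 4.648 MPa

4.648


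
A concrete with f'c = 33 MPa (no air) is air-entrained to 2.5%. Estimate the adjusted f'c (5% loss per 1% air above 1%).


Strength loss = (2.5 - 1) * 5 = 7.5%
f'c = 33 * (1 - 7.5/100)
= 30.53 MPa

30.53


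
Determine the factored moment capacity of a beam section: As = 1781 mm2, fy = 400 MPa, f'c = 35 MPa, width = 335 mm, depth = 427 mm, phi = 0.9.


a = As * fy / (0.85 * f'c * b)
= 1781 * 400 / (0.85 * 35 * 335)
= 71.4812 mm
Mn = As * fy * (d - a/2) / 10^6
= 278.7332 kN-m
phi*Mn = 0.9 * 278.7332 = 250.86 kN-m

250.86


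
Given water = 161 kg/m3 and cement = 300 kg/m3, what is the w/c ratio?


w/c = water / cement
w/c = 161 / 300 = 0.537

0.537


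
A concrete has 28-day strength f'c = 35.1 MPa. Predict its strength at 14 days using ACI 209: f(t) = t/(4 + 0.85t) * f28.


f(14) = 14 / (4 + 0.85 * 14) * 35.1
= 14 / 15.9 * 35.1
= 30.91 MPa

30.91


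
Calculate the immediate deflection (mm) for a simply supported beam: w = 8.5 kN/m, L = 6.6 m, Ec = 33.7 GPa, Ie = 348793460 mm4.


Convert: L = 6.6 m = 6600 mm, Ec = 33.7 GPa = 33700 MPa
delta = 5 * 8.5 * 6600^4 / (384 * 33700 * 348793460)
= 17.87 mm

17.87


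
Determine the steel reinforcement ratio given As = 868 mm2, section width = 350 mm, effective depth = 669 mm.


rho = As / (b * d)
= 868 / (350 * 669)
= 0.0037

0.0037


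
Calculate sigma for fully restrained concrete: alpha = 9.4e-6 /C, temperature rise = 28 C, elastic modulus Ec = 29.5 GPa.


sigma = alpha * dT * Ec
= 9.4e-6 * 28 * 29.5 * 1000
= 7.764 MPa

7.764


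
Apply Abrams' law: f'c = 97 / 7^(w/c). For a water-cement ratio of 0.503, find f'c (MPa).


f'c = 97 / 7^0.503
= 97 / 2.661
= 36.45 MPa

36.45


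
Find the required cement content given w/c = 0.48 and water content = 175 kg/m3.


Cement = water / (w/c)
= 175 / 0.48
= 364.6 kg/m3

364.6


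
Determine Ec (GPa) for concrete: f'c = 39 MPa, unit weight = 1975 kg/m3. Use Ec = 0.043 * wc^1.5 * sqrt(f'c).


Ec = 0.043 * 1975^1.5 * sqrt(39) / 1000
= 23.57 GPa

23.57


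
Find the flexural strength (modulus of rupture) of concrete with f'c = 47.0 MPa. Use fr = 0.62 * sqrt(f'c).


fr = 0.62 * sqrt(47.0)
= 4.251 MPa

4.251


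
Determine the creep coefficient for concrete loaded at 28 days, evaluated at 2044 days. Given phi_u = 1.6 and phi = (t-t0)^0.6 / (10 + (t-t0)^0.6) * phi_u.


dt = 2044 - 28 = 2016
phi = 2016^0.6 / (10 + 2016^0.6) * 1.6
= 1.449

1.449


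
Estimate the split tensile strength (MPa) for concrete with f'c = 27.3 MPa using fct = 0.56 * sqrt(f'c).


fct = 0.56 * sqrt(27.3)
= 0.56 * 5.225
= 2.926 MPa

2.926


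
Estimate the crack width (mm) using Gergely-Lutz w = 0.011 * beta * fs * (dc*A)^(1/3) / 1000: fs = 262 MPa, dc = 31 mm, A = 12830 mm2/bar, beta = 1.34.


w = 0.011 * beta * fs * (dc * A)^(1/3) / 1000
= 0.011 * 1.34 * 262 * (31 * 12830)^(1/3) / 1000
= 0.284 mm

0.284


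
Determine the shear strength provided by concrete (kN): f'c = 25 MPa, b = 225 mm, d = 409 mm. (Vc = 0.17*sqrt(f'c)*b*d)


Vc = 0.17 * sqrt(25) * 225 * 409 / 1000
= 78.22 kN

78.22


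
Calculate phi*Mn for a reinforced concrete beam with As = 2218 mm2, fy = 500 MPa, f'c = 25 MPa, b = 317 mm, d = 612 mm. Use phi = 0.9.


a = As * fy / (0.85 * f'c * b)
= 2218 * 500 / (0.85 * 25 * 317)
= 164.6317 mm
Mn = As * fy * (d - a/2) / 10^6
= 587.4197 kN-m
phi*Mn = 0.9 * 587.4197 = 528.68 kN-m

528.68


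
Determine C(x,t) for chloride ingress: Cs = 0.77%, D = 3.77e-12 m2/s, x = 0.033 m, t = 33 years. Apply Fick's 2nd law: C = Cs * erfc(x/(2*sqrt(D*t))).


t_seconds = 33 * 365.25 * 24 * 3600 = 1041400800.0 s
arg = 0.033 / (2 * sqrt(3.77e-12 * 1041400800.0))
= 0.2633
erfc(0.2633) = 0.7096
C = 0.77 * 0.7096 = 0.5464%

0.5464


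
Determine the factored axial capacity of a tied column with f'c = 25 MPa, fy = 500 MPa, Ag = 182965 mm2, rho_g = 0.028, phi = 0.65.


Ast = rho * Ag = 0.028 * 182965 = 5123.02 mm2
phi*Pn = 0.65 * 0.80 * (0.85 * 25 * (182965 - 5123.02) + 500 * 5123.02) / 1000
= 3297.14 kN

3297.14


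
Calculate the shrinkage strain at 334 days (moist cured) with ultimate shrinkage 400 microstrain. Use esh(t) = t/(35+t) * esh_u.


esh(334) = 334 / (35 + 334) * 400
= 334 / 369 * 400
= 362.1 microstrain

362.1


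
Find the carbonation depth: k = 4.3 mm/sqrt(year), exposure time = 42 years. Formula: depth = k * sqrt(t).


depth = k * sqrt(t)
= 4.3 * sqrt(42)
= 27.87 mm

27.87


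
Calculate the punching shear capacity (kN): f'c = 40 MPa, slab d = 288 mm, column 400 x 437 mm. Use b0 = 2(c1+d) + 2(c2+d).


b0 = 2*(400 + 288) + 2*(437 + 288) = 2826 mm
Vc = 0.33 * sqrt(40) * 2826 * 288 / 1000
= 1698.67 kN

1698.67


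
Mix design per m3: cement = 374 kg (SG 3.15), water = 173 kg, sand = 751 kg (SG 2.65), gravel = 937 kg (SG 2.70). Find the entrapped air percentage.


Vol cement = 374 / (3.15 * 1000) = 0.11873 m3
Vol water = 173 / 1000 = 0.173 m3
Vol sand = 751 / (2.65 * 1000) = 0.283396 m3
Vol gravel = 937 / (2.70 * 1000) = 0.347037 m3
Total solid + water volume = 0.922163 m3
Air = (1 - 0.922163) * 100 = 7.78%

7.78


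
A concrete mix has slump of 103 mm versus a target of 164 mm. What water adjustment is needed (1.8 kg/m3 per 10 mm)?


Difference = 164 - 103 = 61 mm
Water adjustment = 61 * 1.8 / 10 = 11.0 kg/m3

11.0


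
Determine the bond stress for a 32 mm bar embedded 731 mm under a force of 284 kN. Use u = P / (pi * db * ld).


u = P / (pi * db * ld)
= 284 * 1000 / (pi * 32 * 731)
= 3.865 MPa

3.865


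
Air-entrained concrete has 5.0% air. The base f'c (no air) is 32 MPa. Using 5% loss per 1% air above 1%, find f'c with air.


Strength loss = (5.0 - 1) * 5 = 20.0%
f'c = 32 * (1 - 20.0/100)
= 25.6 MPa

25.6


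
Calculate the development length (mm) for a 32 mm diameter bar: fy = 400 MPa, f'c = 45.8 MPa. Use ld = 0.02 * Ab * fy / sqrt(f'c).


Ab = pi * 32^2 / 4 = 804.248 mm2
ld = 0.02 * 804.248 * 400 / sqrt(45.8)
= 950.7 mm

950.7


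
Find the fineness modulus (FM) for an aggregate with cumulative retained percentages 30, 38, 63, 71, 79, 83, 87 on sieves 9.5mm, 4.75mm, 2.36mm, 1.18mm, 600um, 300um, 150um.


FM = sum(cumulative % retained) / 100
= 451 / 100
= 4.51

4.51


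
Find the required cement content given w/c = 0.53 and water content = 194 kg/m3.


Cement = water / (w/c)
= 194 / 0.53
= 366.0 kg/m3

366.0


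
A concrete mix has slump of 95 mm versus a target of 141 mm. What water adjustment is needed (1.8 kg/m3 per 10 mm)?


Difference = 141 - 95 = 46 mm
Water adjustment = 46 * 1.8 / 10 = 8.3 kg/m3

8.3


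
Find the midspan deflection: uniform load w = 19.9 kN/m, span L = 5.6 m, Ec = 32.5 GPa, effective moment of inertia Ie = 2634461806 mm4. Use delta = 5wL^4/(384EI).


Convert: L = 5.6 m = 5600 mm, Ec = 32.5 GPa = 32500 MPa
delta = 5 * 19.9 * 5600^4 / (384 * 32500 * 2634461806)
= 2.98 mm

2.98


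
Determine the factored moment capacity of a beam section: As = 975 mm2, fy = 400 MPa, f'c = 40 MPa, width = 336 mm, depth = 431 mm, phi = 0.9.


a = As * fy / (0.85 * f'c * b)
= 975 * 400 / (0.85 * 40 * 336)
= 34.1387 mm
Mn = As * fy * (d - a/2) / 10^6
= 161.433 kN-m
phi*Mn = 0.9 * 161.433 = 145.29 kN-m

145.29


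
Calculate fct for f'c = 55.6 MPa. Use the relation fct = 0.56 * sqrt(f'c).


fct = 0.56 * sqrt(55.6)
= 0.56 * 7.457
= 4.176 MPa

4.176


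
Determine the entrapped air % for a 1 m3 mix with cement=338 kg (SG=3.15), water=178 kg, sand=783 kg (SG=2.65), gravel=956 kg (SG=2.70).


Vol cement = 338 / (3.15 * 1000) = 0.107302 m3
Vol water = 178 / 1000 = 0.178 m3
Vol sand = 783 / (2.65 * 1000) = 0.295472 m3
Vol gravel = 956 / (2.70 * 1000) = 0.354074 m3
Total solid + water volume = 0.934847 m3
Air = (1 - 0.934847) * 100 = 6.52%

6.52


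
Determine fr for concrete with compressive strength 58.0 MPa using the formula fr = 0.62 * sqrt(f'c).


fr = 0.62 * sqrt(58.0)
= 4.722 MPa

4.722


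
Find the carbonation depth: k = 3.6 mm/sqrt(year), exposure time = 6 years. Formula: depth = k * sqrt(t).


depth = k * sqrt(t)
= 3.6 * sqrt(6)
= 8.82 mm

8.82


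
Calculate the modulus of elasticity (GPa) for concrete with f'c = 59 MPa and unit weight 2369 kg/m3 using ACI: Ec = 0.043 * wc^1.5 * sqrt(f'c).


Ec = 0.043 * 2369^1.5 * sqrt(59) / 1000
= 38.08 GPa

38.08


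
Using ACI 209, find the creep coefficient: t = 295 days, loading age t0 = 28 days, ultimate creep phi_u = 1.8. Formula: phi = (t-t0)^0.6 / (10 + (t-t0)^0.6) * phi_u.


dt = 295 - 28 = 267
phi = 267^0.6 / (10 + 267^0.6) * 1.8
= 1.333

1.333


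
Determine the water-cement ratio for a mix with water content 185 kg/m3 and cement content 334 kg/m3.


w/c = water / cement
w/c = 185 / 334 = 0.554

0.554


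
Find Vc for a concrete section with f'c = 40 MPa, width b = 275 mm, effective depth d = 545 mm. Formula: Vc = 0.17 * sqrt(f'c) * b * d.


Vc = 0.17 * sqrt(40) * 275 * 545 / 1000
= 161.14 kN

161.14


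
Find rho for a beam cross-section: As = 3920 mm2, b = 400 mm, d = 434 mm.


rho = As / (b * d)
= 3920 / (400 * 434)
= 0.0226

0.0226


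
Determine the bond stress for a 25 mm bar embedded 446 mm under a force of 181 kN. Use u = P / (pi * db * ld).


u = P / (pi * db * ld)
= 181 * 1000 / (pi * 25 * 446)
= 5.167 MPa

5.167


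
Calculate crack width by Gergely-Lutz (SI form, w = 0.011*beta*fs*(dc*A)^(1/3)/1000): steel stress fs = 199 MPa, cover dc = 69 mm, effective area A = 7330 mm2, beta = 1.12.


w = 0.011 * beta * fs * (dc * A)^(1/3) / 1000
= 0.011 * 1.12 * 199 * (69 * 7330)^(1/3) / 1000
= 0.195 mm

0.195


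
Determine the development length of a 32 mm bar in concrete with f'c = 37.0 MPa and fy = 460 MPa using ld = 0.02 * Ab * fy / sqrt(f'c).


Ab = pi * 32^2 / 4 = 804.248 mm2
ld = 0.02 * 804.248 * 460 / sqrt(37.0)
= 1216.4 mm

1216.4


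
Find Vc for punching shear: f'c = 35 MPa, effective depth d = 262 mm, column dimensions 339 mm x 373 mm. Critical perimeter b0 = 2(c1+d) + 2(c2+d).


b0 = 2*(339 + 262) + 2*(373 + 262) = 2472 mm
Vc = 0.33 * sqrt(35) * 2472 * 262 / 1000
= 1264.44 kN

1264.44


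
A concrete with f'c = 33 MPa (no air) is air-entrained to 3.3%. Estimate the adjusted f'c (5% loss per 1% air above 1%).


Strength loss = (3.3 - 1) * 5 = 11.5%
f'c = 33 * (1 - 11.5/100)
= 29.21 MPa

29.21


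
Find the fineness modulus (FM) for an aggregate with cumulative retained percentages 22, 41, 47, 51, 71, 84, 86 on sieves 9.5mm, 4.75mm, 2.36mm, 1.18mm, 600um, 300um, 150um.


FM = sum(cumulative % retained) / 100
= 402 / 100
= 4.02

4.02


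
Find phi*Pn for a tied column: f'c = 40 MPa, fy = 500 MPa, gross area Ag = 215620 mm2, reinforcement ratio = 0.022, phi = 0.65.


Ast = rho * Ag = 0.022 * 215620 = 4743.64 mm2
phi*Pn = 0.65 * 0.80 * (0.85 * 40 * (215620 - 4743.64) + 500 * 4743.64) / 1000
= 4961.64 kN

4961.64


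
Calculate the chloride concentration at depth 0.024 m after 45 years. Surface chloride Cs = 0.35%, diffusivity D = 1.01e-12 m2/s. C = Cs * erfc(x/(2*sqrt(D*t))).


t_seconds = 45 * 365.25 * 24 * 3600 = 1420092000.0 s
arg = 0.024 / (2 * sqrt(1.01e-12 * 1420092000.0))
= 0.3169
erfc(0.3169) = 0.6541
C = 0.35 * 0.6541 = 0.2289%

0.2289


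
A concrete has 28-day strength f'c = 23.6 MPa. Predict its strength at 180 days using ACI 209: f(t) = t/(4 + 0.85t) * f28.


f(180) = 180 / (4 + 0.85 * 180) * 23.6
= 180 / 157.0 * 23.6
= 27.06 MPa

27.06


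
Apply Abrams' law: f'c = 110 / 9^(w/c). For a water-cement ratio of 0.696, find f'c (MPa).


f'c = 110 / 9^0.696
= 110 / 4.615
= 23.84 MPa

23.84


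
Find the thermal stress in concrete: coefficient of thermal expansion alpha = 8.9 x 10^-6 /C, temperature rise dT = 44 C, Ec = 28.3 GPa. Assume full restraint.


sigma = alpha * dT * Ec
= 8.9e-6 * 44 * 28.3 * 1000
= 11.082 MPa

11.082


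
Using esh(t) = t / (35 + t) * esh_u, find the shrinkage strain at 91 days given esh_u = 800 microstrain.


esh(91) = 91 / (35 + 91) * 800
= 91 / 126 * 800
= 577.8 microstrain

577.8


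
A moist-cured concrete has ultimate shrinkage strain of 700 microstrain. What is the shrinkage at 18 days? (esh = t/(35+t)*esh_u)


esh(18) = 18 / (35 + 18) * 700
= 18 / 53 * 700
= 237.7 microstrain

237.7


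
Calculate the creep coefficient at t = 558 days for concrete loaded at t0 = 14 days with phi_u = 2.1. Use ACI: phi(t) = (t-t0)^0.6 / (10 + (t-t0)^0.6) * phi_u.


dt = 558 - 14 = 544
phi = 544^0.6 / (10 + 544^0.6) * 2.1
= 1.71

1.71


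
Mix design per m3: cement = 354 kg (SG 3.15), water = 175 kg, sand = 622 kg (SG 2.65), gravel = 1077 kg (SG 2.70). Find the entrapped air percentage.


Vol cement = 354 / (3.15 * 1000) = 0.112381 m3
Vol water = 175 / 1000 = 0.175 m3
Vol sand = 622 / (2.65 * 1000) = 0.234717 m3
Vol gravel = 1077 / (2.70 * 1000) = 0.398889 m3
Total solid + water volume = 0.920987 m3
Air = (1 - 0.920987) * 100 = 7.9%

7.9


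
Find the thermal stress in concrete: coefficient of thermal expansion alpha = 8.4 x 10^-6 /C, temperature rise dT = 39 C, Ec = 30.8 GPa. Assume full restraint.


sigma = alpha * dT * Ec
= 8.4e-6 * 39 * 30.8 * 1000
= 10.09 MPa

10.09


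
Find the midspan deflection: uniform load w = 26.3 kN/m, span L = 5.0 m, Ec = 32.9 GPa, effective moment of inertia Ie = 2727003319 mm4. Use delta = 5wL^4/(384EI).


Convert: L = 5.0 m = 5000 mm, Ec = 32.9 GPa = 32900 MPa
delta = 5 * 26.3 * 5000^4 / (384 * 32900 * 2727003319)
= 2.39 mm

2.39


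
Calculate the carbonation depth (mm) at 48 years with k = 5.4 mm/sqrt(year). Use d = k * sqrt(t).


depth = k * sqrt(t)
= 5.4 * sqrt(48)
= 37.41 mm

37.41


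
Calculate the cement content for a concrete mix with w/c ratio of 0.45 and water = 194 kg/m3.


Cement = water / (w/c)
= 194 / 0.45
= 431.1 kg/m3

431.1


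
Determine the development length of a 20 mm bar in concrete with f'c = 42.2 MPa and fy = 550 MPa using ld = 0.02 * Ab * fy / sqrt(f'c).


Ab = pi * 20^2 / 4 = 314.159 mm2
ld = 0.02 * 314.159 * 550 / sqrt(42.2)
= 532.0 mm

532.0


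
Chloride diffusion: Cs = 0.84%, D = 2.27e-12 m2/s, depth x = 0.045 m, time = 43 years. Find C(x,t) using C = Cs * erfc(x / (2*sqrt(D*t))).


t_seconds = 43 * 365.25 * 24 * 3600 = 1356976800.0 s
arg = 0.045 / (2 * sqrt(2.27e-12 * 1356976800.0))
= 0.4054
erfc(0.4054) = 0.5664
C = 0.84 * 0.5664 = 0.4758%

0.4758


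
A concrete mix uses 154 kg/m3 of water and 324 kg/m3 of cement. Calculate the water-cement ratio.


w/c = water / cement
w/c = 154 / 324 = 0.475

0.475


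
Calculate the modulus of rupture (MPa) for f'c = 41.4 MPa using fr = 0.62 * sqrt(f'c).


fr = 0.62 * sqrt(41.4)
= 3.989 MPa

3.989


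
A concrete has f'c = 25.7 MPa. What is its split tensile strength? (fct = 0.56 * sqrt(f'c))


fct = 0.56 * sqrt(25.7)
= 0.56 * 5.07
= 2.839 MPa

2.839


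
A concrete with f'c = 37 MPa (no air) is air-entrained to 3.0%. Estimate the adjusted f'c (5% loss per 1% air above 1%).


Strength loss = (3.0 - 1) * 5 = 10.0%
f'c = 37 * (1 - 10.0/100)
= 33.3 MPa

33.3


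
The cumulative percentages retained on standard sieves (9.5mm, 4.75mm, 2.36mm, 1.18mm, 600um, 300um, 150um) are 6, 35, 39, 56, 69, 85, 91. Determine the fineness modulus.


FM = sum(cumulative % retained) / 100
= 381 / 100
= 3.81

3.81


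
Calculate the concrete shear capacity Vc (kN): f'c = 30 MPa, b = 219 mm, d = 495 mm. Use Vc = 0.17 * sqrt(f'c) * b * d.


Vc = 0.17 * sqrt(30) * 219 * 495 / 1000
= 100.94 kN

100.94


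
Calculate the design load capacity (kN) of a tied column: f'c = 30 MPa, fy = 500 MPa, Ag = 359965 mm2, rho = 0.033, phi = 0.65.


Ast = rho * Ag = 0.033 * 359965 = 11878.845 mm2
phi*Pn = 0.65 * 0.80 * (0.85 * 30 * (359965 - 11878.845) + 500 * 11878.845) / 1000
= 7704.12 kN

7704.12


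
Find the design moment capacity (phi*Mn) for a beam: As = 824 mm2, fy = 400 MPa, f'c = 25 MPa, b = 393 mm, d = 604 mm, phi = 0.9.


a = As * fy / (0.85 * f'c * b)
= 824 * 400 / (0.85 * 25 * 393)
= 39.4671 mm
Mn = As * fy * (d - a/2) / 10^6
= 192.5742 kN-m
phi*Mn = 0.9 * 192.5742 = 173.32 kN-m

173.32


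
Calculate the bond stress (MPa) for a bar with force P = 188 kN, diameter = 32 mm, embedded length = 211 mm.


u = P / (pi * db * ld)
= 188 * 1000 / (pi * 32 * 211)
= 8.863 MPa

8.863
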